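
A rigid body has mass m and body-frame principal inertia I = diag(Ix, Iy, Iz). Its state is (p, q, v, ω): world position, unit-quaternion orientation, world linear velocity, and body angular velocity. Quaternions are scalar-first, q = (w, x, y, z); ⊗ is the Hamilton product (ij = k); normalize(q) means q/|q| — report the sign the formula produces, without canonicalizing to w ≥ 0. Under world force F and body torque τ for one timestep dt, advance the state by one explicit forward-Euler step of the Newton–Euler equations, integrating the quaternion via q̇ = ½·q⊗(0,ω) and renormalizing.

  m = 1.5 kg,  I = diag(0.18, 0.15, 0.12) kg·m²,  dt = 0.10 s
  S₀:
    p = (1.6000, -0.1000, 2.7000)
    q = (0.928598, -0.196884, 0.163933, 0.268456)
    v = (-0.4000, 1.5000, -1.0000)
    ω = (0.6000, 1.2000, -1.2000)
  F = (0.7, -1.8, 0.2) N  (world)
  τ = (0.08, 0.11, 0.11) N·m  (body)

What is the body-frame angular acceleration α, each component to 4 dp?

α = (0.2044, 1.0213, 1.0967)

gyro term ω×Iω = (0.0432, -0.0432, -0.0216)
α = I⁻¹(τ − ω×Iω) = (0.2044, 1.0213, 1.0967)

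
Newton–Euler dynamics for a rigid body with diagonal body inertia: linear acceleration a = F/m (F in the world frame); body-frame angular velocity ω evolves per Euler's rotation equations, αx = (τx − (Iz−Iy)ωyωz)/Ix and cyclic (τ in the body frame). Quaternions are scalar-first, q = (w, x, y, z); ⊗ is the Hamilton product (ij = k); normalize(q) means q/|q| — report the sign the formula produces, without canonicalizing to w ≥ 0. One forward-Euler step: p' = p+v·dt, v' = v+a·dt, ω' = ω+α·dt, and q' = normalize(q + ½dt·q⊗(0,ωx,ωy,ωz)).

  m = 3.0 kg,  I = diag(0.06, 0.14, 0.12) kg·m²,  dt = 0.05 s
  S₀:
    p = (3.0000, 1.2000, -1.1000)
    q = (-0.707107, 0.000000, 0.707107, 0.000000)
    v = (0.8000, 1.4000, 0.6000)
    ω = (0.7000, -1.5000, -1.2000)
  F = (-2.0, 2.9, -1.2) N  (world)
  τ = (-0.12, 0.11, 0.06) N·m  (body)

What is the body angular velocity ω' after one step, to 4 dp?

precession coupling ω×(Iω) = (-0.0360, 0.0504, -0.0840)
angular accel α = (-1.4000, 0.4257, 1.2000)
ω' = ω + α·dt = (0.6300, -1.4787, -1.1400)

ω' = (0.6300, -1.4787, -1.1400)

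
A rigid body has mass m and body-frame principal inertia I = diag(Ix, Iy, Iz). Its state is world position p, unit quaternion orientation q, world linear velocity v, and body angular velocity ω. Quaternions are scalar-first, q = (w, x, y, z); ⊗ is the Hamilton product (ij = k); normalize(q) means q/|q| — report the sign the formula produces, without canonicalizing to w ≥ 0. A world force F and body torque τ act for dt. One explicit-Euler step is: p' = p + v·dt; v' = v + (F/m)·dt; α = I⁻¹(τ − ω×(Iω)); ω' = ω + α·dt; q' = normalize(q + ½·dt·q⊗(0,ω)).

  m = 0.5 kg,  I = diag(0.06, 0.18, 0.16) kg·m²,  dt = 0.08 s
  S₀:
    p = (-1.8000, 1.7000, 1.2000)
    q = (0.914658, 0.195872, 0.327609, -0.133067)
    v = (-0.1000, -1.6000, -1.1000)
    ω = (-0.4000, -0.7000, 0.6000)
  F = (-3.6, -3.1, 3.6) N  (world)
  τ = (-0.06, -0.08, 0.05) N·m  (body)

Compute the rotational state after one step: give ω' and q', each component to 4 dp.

ω' = (-0.4912, -0.7462, 0.6082)
q' = (0.9294, 0.1852, 0.2992, -0.1113)

α = I⁻¹(τ − ω×Iω) = (-1.1400, -0.5778, 0.1025)
ω + α·dt = (-0.4912, -0.7462, 0.6082)
q⊗(0,ω) = (0.3875153, -0.2624447, -0.7045570, 0.5427280)
q + ½dt·q⊗(0,ω), renormalized = (0.9294, 0.1852, 0.2992, -0.1113)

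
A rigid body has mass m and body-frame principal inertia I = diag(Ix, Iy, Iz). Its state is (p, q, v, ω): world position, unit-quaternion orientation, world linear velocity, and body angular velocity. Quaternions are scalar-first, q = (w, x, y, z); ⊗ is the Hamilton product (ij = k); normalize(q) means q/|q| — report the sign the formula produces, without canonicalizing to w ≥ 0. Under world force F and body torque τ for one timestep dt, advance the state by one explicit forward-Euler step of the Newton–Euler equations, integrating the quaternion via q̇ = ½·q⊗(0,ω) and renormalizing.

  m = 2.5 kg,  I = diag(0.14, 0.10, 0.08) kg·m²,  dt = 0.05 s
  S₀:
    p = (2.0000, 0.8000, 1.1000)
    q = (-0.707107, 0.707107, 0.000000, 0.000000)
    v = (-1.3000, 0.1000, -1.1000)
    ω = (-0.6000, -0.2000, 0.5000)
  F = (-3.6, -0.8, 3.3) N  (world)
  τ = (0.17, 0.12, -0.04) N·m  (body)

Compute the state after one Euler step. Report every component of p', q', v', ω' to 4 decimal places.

α = I⁻¹(τ − ω×Iω) = (1.2000, 1.3800, -0.4400)
new body rate ω' = (-0.5400, -0.1310, 0.4780)
q⊗(0,ω) = (0.4242642, 0.4242642, -0.2121321, -0.4949749)
q' = normalize(q + ½dt·q⊗(0,ω)) = (-0.6964, 0.7176, -0.0053, -0.0124)
new position p' = (1.9350, 0.8050, 1.0450)
new velocity v' = (-1.3720, 0.0840, -1.0340)

p' = (1.9350, 0.8050, 1.0450)
q' = (-0.6964, 0.7176, -0.0053, -0.0124)
v' = (-1.3720, 0.0840, -1.0340)
ω' = (-0.5400, -0.1310, 0.4780)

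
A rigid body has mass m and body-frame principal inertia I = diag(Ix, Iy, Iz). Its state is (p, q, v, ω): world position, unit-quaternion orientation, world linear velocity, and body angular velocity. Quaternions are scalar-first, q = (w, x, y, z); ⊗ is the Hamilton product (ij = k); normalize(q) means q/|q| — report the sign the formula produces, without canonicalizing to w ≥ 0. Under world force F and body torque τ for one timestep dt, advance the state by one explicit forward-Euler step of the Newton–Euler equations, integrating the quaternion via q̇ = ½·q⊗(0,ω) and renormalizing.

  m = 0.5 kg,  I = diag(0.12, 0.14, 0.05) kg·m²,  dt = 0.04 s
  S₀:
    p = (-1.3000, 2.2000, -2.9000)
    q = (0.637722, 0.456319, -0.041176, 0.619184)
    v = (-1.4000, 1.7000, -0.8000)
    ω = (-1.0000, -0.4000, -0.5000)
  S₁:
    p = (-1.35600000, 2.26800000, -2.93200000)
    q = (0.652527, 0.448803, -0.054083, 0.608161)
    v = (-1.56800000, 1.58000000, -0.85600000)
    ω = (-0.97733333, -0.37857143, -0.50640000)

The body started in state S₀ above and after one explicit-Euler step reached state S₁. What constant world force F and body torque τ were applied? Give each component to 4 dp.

F = (-2.1000, -1.5000, -0.7000)
τ = (0.0500, 0.1100, 0.0000)

Δω = ω₁−ω₀ = (0.02266667, 0.02142857, -0.00640000)
ω₀×(Iω₀) = (-0.0180, 0.0350, 0.0080)
applied torque τ = (0.0500, 0.1100, 0.0000)
v₁ − v₀ = (-0.16800000, -0.12000000, -0.05600000)
F = m·Δv/dt = (-2.1000, -1.5000, -0.7000)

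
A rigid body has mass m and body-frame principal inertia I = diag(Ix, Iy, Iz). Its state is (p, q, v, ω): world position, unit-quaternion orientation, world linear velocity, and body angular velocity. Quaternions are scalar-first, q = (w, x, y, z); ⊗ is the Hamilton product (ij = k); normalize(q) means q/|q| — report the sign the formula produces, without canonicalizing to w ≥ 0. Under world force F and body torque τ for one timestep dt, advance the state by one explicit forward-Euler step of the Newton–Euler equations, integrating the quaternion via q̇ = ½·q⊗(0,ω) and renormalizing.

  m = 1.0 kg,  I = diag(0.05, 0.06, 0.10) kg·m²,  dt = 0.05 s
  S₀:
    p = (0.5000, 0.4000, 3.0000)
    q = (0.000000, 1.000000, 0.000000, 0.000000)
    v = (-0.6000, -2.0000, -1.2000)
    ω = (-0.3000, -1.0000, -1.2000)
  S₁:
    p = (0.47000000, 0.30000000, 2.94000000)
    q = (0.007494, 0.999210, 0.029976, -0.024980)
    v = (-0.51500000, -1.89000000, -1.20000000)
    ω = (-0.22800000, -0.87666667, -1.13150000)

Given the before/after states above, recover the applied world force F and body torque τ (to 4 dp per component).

ω₁ − ω₀ = (0.07200000, 0.12333333, 0.06850000)
precession coupling = (0.0480, -0.0180, 0.0030)
I·α + gyro = (0.1200, 0.1300, 0.1400)
Δv = v₁−v₀ = (0.08500000, 0.11000000, 0.00000000)
m·(v₁−v₀)/dt = (1.7000, 2.2000, 0.0000)

F = (1.7000, 2.2000, 0.0000)
τ = (0.1200, 0.1300, 0.1400)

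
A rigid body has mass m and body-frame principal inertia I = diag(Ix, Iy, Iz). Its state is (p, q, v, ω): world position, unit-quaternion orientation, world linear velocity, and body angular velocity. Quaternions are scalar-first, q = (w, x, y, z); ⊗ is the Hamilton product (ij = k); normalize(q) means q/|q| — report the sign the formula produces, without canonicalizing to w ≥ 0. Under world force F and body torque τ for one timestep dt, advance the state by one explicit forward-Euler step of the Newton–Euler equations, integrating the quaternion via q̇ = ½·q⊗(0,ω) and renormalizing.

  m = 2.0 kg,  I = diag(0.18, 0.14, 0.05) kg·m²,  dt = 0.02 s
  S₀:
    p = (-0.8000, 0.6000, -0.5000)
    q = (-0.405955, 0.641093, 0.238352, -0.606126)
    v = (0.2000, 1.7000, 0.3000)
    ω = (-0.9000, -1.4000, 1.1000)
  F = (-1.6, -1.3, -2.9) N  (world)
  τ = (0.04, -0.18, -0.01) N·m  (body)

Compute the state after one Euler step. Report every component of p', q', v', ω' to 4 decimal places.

p' = (-0.7960, 0.6340, -0.4940)
q' = (-0.3901, 0.6388, 0.2424, -0.6173)
v' = (0.1840, 1.6870, 0.2710)
ω' = (-0.9110, -1.4073, 1.1162)

precession coupling ω×(Iω) = (0.1386, -0.1287, -0.0504)
α = I⁻¹(τ − ω×Iω) = (-0.5478, -0.3664, 0.8080)
new body rate ω' = (-0.9110, -1.4073, 1.1162)
q⊗(0,ω) = (1.5774151, -0.2210297, 0.4086481, -1.1295639)
q' = normalize(q + ½dt·q⊗(0,ω)) = (-0.3901, 0.6388, 0.2424, -0.6173)
linear accel F/m = (-0.8000, -0.6500, -1.4500)
new position p' = (-0.7960, 0.6340, -0.4940)
v + (F/m)dt = (0.1840, 1.6870, 0.2710)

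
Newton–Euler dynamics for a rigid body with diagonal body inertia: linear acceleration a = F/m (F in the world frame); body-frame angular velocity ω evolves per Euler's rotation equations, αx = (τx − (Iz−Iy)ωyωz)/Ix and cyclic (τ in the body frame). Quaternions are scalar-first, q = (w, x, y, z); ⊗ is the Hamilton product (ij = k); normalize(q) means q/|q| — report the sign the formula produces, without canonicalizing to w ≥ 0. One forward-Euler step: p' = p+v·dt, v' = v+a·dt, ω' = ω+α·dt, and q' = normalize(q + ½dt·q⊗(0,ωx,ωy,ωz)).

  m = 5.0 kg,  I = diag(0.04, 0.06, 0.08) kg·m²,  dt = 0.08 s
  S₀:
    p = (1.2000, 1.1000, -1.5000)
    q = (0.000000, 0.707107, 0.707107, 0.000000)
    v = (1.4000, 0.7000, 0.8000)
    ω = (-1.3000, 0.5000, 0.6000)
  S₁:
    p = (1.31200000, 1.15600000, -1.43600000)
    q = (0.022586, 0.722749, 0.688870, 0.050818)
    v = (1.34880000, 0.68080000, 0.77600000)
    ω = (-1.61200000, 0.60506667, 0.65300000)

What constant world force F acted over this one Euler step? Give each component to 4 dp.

velocity change Δv = (-0.05120000, -0.01920000, -0.02400000)
applied force F = (-3.2000, -1.2000, -1.5000)

F = (-3.2000, -1.2000, -1.5000)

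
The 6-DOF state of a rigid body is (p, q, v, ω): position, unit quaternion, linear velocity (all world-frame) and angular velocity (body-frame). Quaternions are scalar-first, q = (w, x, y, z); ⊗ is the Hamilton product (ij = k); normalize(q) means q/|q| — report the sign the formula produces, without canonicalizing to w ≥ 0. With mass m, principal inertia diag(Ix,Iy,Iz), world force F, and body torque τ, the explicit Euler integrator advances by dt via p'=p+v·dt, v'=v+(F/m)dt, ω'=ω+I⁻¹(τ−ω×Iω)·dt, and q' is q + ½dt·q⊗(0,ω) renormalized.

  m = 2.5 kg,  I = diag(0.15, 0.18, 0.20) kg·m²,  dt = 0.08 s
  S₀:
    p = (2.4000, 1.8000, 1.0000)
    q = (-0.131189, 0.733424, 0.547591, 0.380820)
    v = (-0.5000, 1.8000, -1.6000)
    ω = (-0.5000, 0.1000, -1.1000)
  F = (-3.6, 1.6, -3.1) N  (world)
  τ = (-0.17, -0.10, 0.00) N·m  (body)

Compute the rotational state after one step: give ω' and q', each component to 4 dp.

precession coupling ω×(Iω) = (-0.0022, -0.0275, -0.0015)
angular accel α = (-1.1187, -0.4028, 0.0075)
new body rate ω' = (-0.5895, 0.0678, -1.0994)
Hamilton product q⊗(0,ω) = (0.7308549, -0.5748376, 0.6032375, 0.4914458)
updated quaternion q' = (-0.1018, 0.7096, 0.5710, 0.4000)

ω' = (-0.5895, 0.0678, -1.0994)
q' = (-0.1018, 0.7096, 0.5710, 0.4000)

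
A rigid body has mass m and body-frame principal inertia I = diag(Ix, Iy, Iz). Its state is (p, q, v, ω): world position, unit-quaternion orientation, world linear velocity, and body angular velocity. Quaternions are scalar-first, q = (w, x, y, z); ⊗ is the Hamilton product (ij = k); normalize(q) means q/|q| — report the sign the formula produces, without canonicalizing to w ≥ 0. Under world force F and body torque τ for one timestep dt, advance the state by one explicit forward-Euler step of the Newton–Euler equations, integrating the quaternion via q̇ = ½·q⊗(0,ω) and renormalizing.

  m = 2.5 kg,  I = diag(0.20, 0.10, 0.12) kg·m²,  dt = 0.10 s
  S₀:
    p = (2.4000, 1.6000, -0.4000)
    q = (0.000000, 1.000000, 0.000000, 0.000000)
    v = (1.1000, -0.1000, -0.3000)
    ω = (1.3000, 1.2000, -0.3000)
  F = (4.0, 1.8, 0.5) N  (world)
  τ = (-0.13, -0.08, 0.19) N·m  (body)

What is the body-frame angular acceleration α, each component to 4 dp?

α = (-0.6140, -0.4880, 2.8833)

gyro term ω×Iω = (-0.0072, -0.0312, -0.1560)
angular accel α = (-0.6140, -0.4880, 2.8833)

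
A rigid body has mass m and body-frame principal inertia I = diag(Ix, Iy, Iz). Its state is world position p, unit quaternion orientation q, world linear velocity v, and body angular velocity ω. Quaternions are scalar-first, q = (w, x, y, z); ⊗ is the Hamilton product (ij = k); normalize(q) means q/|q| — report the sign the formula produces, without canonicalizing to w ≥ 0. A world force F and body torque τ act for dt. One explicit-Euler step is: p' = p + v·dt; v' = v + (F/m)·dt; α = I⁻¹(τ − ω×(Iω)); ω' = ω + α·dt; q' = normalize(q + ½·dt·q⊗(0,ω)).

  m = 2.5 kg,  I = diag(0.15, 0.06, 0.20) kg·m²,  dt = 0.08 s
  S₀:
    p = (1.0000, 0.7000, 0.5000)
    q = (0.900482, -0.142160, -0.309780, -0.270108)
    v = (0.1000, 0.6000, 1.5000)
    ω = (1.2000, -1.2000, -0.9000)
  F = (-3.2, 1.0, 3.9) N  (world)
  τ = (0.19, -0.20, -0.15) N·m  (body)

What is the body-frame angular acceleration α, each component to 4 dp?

α = (0.2587, -4.2333, -1.3980)

precession coupling ω×(Iω) = (0.1512, 0.0540, 0.1296)
(τ − ω×Iω)/I = (0.2587, -4.2333, -1.3980)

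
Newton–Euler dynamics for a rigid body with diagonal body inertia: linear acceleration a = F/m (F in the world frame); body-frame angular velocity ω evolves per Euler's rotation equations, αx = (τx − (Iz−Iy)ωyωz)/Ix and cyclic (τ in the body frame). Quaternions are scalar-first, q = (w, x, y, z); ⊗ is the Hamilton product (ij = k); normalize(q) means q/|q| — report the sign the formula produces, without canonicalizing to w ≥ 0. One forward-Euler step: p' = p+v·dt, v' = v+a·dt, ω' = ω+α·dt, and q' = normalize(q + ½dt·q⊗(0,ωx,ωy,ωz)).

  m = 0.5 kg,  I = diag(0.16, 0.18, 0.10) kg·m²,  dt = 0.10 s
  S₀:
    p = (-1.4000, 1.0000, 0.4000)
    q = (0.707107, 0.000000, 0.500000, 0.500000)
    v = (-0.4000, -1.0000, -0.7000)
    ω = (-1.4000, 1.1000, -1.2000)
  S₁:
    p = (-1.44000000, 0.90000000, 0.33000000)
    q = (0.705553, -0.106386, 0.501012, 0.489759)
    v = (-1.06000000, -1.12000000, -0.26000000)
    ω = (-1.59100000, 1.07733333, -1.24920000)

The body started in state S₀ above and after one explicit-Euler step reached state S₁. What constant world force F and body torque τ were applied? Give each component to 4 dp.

F = (-3.3000, -0.6000, 2.2000)
τ = (-0.2000, 0.0600, -0.0800)

velocity change Δv = (-0.66000000, -0.12000000, 0.44000000)
m·(v₁−v₀)/dt = (-3.3000, -0.6000, 2.2000)
rate change Δω = (-0.19100000, -0.02266667, -0.04920000)
ω₀×(Iω₀) = (0.1056, 0.1008, -0.0308)
applied torque τ = (-0.2000, 0.0600, -0.0800)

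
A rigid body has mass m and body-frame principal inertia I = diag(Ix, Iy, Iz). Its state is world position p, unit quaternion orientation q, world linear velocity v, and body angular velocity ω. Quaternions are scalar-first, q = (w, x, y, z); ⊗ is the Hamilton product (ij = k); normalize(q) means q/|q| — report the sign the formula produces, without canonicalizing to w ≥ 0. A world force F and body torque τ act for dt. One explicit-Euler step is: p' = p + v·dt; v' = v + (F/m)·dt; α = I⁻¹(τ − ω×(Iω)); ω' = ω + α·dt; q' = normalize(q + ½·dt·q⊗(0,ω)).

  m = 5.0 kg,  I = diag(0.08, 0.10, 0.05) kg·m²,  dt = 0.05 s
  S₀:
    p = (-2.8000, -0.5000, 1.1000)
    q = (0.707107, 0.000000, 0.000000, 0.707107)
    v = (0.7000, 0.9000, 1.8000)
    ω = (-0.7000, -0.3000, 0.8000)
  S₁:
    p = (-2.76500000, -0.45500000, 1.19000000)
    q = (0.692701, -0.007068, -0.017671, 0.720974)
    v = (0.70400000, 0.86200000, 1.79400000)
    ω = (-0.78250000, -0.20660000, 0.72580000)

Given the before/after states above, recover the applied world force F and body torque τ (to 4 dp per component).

F = (0.4000, -3.8000, -0.6000)
τ = (-0.1200, 0.1700, -0.0700)

rate change Δω = (-0.08250000, 0.09340000, -0.07420000)
precession coupling = (0.0120, -0.0168, 0.0042)
I·α + gyro = (-0.1200, 0.1700, -0.0700)
v₁ − v₀ = (0.00400000, -0.03800000, -0.00600000)
applied force F = (0.4000, -3.8000, -0.6000)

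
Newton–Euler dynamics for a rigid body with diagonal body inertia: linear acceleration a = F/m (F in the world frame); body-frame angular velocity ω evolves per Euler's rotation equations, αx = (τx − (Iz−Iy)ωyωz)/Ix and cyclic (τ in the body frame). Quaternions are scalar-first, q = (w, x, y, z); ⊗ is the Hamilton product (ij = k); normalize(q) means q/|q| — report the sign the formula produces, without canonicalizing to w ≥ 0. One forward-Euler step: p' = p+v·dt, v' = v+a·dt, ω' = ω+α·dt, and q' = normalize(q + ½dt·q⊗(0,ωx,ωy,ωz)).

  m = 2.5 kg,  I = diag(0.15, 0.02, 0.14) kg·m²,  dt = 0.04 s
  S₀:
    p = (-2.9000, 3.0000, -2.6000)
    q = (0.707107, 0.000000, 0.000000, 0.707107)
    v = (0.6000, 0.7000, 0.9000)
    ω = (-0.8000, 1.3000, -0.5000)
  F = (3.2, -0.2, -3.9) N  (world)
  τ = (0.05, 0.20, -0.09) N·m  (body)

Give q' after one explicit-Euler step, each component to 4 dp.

Hamilton product q⊗(0,ω) = (0.3535535, -1.4849247, 0.3535535, -0.3535535)
q + ½dt·q⊗(0,ω), renormalized = (0.7138, -0.0297, 0.0071, 0.6997)

q' = (0.7138, -0.0297, 0.0071, 0.6997)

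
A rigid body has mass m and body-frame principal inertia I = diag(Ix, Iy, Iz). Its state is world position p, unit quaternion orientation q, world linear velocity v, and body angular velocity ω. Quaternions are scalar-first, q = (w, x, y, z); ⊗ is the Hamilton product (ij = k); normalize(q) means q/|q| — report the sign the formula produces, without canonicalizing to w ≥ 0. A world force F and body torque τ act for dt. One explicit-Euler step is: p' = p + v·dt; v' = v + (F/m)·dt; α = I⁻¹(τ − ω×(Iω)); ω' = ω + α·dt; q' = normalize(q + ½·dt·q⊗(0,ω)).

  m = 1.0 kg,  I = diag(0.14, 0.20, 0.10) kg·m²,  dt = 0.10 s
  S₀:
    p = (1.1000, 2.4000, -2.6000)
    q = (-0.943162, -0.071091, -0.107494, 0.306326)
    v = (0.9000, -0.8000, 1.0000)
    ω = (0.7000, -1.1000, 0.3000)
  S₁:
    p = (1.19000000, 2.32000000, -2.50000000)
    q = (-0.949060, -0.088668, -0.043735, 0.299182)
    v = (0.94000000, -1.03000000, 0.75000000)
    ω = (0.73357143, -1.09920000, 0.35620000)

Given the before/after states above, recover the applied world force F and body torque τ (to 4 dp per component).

F = (0.4000, -2.3000, -2.5000)
τ = (0.0800, 0.0100, 0.0100)

Δω = ω₁−ω₀ = (0.03357143, 0.00080000, 0.05620000)
τ = I·(Δω/dt) + ω₀×(Iω₀) = (0.0800, 0.0100, 0.0100)
Δv = v₁−v₀ = (0.04000000, -0.23000000, -0.25000000)
applied force F = (0.4000, -2.3000, -2.5000)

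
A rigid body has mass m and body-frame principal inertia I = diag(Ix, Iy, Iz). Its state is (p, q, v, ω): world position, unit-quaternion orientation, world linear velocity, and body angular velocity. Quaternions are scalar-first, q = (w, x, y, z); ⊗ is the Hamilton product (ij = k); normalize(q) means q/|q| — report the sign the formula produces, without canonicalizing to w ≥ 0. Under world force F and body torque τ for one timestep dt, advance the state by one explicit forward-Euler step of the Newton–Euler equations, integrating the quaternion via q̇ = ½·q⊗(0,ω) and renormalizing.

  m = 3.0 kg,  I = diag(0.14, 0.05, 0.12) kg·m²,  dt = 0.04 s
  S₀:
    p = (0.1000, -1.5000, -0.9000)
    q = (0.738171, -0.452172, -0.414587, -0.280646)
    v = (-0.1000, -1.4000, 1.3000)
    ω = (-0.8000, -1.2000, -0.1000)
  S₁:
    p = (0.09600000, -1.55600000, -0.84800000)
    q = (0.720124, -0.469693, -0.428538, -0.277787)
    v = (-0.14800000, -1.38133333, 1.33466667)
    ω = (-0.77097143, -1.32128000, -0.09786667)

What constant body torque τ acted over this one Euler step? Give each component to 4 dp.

τ = (0.1100, -0.1500, -0.0800)

ω₁ − ω₀ = (0.02902857, -0.12128000, 0.00213333)
precession coupling = (0.0084, 0.0016, -0.0864)
I·α + gyro = (0.1100, -0.1500, -0.0800)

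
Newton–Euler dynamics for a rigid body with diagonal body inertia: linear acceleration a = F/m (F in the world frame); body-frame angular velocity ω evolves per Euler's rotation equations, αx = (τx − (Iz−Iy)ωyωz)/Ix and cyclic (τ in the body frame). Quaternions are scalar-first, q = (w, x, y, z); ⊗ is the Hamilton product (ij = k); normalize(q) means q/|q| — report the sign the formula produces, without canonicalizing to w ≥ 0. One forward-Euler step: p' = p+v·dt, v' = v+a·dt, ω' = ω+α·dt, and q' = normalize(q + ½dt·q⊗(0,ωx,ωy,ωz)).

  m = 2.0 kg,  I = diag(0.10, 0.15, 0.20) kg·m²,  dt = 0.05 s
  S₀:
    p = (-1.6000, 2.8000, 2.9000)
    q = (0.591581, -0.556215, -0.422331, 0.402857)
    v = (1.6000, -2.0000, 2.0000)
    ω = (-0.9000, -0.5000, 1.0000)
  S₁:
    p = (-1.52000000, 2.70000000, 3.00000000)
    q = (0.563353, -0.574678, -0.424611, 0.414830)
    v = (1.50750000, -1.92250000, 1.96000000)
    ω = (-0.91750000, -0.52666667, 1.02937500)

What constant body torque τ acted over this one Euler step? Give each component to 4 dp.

τ = (-0.0600, 0.0100, 0.1400)

rate change Δω = (-0.01750000, -0.02666667, 0.02937500)
precession coupling = (-0.0250, 0.0900, 0.0225)
τ = I·(Δω/dt) + ω₀×(Iω₀) = (-0.0600, 0.0100, 0.1400)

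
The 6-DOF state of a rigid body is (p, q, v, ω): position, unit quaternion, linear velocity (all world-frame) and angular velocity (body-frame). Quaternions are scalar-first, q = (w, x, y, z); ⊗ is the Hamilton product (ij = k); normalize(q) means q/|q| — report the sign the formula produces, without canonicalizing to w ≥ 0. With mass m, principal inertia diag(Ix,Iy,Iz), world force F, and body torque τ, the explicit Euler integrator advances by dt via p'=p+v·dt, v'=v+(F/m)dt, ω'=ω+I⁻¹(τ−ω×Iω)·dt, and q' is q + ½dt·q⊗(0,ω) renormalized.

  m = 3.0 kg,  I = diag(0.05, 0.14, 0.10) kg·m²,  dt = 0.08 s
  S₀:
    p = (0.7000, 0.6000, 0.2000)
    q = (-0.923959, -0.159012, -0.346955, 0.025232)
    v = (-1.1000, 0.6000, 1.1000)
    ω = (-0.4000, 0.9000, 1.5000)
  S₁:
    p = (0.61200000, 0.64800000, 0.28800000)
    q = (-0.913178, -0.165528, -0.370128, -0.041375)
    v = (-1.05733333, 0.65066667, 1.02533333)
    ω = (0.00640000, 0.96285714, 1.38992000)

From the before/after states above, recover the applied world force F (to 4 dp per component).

Δv = v₁−v₀ = (0.04266667, 0.05066667, -0.07466667)
F = m·Δv/dt = (1.6000, 1.9000, -2.8000)

F = (1.6000, 1.9000, -2.8000)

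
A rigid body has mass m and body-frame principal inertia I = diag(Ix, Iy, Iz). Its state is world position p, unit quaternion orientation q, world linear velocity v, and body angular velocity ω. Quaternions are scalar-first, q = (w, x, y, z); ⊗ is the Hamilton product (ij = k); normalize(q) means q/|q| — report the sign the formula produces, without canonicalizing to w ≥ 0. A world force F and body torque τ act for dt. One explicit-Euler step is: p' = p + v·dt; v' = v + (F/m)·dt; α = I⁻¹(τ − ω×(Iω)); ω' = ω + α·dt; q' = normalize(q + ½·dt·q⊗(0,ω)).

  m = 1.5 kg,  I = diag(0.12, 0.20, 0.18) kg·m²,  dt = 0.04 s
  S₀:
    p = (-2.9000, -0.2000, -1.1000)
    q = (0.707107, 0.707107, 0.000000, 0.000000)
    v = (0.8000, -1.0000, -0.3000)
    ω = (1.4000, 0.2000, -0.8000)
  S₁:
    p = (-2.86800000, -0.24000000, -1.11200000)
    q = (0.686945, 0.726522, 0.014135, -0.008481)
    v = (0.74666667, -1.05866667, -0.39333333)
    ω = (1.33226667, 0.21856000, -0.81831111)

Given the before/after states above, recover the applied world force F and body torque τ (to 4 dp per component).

F = (-2.0000, -2.2000, -3.5000)
τ = (-0.2000, 0.1600, -0.0600)

Δω = ω₁−ω₀ = (-0.06773333, 0.01856000, -0.01831111)
ω₀×(Iω₀) = (0.0032, 0.0672, 0.0224)
τ = I·(Δω/dt) + ω₀×(Iω₀) = (-0.2000, 0.1600, -0.0600)
v₁ − v₀ = (-0.05333333, -0.05866667, -0.09333333)
m·(v₁−v₀)/dt = (-2.0000, -2.2000, -3.5000)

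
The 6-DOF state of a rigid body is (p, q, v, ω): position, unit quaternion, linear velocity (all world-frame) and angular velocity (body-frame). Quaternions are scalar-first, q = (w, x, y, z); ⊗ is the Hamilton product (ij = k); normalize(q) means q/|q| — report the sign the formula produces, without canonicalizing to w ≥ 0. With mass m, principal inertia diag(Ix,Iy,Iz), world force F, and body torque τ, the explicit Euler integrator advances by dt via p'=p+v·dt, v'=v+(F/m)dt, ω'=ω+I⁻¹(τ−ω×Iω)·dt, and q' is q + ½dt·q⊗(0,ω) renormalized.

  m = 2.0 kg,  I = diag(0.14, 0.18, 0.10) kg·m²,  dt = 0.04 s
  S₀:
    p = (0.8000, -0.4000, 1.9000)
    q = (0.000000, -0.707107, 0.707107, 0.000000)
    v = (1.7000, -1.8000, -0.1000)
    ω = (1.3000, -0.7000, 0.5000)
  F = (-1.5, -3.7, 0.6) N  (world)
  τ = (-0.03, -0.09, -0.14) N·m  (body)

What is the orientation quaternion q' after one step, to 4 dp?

q' = (0.0283, -0.6997, 0.7138, -0.0085)

Hamilton product q⊗(0,ω) = (1.4142140, 0.3535535, 0.3535535, -0.4242642)
q' = normalize(q + ½dt·q⊗(0,ω)) = (0.0283, -0.6997, 0.7138, -0.0085)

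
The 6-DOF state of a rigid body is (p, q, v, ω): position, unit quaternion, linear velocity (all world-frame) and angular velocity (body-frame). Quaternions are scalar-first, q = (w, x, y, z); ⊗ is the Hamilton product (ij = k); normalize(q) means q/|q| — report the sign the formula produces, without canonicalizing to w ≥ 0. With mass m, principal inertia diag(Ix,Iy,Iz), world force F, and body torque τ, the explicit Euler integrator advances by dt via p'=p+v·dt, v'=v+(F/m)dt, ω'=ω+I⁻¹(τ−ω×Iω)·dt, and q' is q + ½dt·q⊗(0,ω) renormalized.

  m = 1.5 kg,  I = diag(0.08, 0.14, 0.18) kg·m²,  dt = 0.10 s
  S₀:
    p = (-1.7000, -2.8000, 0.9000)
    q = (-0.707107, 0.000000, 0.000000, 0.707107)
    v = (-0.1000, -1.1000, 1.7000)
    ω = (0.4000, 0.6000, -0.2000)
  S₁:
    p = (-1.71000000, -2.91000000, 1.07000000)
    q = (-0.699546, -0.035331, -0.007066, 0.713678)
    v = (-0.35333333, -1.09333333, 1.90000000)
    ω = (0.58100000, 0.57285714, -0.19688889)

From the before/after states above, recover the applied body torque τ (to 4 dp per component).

τ = (0.1400, -0.0300, 0.0200)

ω₁ − ω₀ = (0.18100000, -0.02714286, 0.00311111)
precession coupling = (-0.0048, 0.0080, 0.0144)
applied torque τ = (0.1400, -0.0300, 0.0200)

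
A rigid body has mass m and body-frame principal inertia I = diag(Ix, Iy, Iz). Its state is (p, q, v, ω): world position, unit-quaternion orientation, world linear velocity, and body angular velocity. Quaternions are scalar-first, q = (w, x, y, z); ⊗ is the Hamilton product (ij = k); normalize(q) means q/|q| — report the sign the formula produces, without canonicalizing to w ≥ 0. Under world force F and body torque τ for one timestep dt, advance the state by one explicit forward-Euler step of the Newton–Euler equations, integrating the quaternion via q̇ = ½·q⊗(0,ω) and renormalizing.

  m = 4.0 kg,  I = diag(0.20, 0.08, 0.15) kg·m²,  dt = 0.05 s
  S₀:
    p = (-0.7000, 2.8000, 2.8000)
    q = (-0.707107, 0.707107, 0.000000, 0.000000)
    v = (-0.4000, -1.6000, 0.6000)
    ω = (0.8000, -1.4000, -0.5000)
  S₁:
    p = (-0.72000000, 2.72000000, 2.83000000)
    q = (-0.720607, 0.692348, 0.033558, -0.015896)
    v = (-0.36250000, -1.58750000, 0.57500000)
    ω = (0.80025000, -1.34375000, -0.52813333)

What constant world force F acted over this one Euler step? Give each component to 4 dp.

F = (3.0000, 1.0000, -2.0000)

v₁ − v₀ = (0.03750000, 0.01250000, -0.02500000)
applied force F = (3.0000, 1.0000, -2.0000)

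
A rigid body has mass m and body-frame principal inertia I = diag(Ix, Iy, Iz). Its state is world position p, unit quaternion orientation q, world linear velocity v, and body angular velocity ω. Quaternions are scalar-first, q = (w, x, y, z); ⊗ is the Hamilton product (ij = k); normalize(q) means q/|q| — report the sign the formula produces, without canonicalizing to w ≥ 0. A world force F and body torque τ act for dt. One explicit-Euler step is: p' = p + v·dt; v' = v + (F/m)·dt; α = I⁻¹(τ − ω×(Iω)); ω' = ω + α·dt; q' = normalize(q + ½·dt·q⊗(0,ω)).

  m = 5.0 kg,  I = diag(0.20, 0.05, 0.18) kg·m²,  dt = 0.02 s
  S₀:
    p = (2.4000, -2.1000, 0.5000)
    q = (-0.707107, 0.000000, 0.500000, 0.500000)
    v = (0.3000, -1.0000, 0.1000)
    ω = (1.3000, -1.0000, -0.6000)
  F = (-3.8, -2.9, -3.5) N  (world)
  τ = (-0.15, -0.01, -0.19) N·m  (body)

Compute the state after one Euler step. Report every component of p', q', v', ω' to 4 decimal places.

p' = (2.4060, -2.1200, 0.5020)
q' = (-0.6990, -0.0072, 0.5135, 0.4977)
v' = (0.2848, -1.0116, 0.0860)
ω' = (1.2772, -0.9978, -0.6428)

precession coupling ω×(Iω) = (0.0780, -0.0156, 0.1950)
(τ − ω×Iω)/I = (-1.1400, 0.1120, -2.1389)
ω + α·dt = (1.2772, -0.9978, -0.6428)
Hamilton product q⊗(0,ω) = (0.8000000, -0.7192391, 1.3571070, -0.2257358)
updated quaternion q' = (-0.6990, -0.0072, 0.5135, 0.4977)
a = (-0.7600, -0.5800, -0.7000)
p' = p + v·dt = (2.4060, -2.1200, 0.5020)
v + (F/m)dt = (0.2848, -1.0116, 0.0860)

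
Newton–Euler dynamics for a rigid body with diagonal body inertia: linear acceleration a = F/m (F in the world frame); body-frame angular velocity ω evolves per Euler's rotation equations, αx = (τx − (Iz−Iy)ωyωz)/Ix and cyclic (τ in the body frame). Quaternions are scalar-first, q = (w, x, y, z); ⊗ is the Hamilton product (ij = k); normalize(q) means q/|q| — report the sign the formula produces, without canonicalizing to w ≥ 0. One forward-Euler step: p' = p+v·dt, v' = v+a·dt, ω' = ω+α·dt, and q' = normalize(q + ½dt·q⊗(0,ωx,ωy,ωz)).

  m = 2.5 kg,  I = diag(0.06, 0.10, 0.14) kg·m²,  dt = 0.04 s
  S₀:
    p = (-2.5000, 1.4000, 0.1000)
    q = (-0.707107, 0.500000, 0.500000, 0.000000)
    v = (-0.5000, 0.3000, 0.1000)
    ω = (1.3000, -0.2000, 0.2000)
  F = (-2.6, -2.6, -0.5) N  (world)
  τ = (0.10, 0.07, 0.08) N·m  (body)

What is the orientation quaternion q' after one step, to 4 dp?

q' = (-0.7179, 0.4834, 0.5007, -0.0178)

Hamilton product q⊗(0,ω) = (-0.5500000, -0.8192391, 0.0414214, -0.8914214)
q' = normalize(q + ½dt·q⊗(0,ω)) = (-0.7179, 0.4834, 0.5007, -0.0178)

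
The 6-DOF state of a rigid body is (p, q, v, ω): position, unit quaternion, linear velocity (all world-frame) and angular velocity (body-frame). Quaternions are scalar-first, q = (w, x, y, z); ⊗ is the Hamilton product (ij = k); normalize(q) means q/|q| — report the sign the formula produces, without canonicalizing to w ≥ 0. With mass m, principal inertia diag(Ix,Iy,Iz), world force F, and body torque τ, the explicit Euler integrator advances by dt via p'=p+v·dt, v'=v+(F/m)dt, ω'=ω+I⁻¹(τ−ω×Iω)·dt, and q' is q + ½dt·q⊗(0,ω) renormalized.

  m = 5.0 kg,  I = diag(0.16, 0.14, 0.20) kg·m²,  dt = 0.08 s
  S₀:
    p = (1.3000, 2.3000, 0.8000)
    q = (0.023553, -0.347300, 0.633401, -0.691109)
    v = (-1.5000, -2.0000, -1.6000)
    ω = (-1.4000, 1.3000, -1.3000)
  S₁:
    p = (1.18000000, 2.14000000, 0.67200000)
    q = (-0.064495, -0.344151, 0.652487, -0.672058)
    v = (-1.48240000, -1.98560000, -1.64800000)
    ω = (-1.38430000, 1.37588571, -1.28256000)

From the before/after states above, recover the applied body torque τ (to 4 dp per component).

τ = (-0.0700, 0.0600, 0.0800)

rate change Δω = (0.01570000, 0.07588571, 0.01744000)
gyro term ω₀×Iω₀ = (-0.1014, -0.0728, 0.0364)
applied torque τ = (-0.0700, 0.0600, 0.0800)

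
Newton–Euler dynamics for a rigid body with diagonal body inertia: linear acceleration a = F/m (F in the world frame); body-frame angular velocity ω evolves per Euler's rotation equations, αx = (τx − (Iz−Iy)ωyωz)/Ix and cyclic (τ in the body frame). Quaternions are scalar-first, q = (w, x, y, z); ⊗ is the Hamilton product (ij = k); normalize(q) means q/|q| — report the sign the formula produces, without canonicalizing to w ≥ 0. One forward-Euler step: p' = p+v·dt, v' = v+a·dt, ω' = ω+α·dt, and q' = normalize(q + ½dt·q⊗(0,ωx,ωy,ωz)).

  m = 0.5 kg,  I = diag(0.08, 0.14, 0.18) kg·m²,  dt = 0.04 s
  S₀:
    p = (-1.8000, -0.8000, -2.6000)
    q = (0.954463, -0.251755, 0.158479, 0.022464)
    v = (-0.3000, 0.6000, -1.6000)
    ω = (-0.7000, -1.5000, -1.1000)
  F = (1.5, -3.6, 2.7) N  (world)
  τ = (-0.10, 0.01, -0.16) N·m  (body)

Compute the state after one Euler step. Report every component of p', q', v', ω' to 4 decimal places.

gyro term ω×Iω = (0.0660, -0.0770, 0.0630)
α = I⁻¹(τ − ω×Iω) = (-2.0750, 0.6214, -1.2389)
ω' = ω + α·dt = (-0.7830, -1.4751, -1.1496)
2q̇ = q⊗(0,ω) = (0.0862004, -0.8087550, -1.7243498, -0.5613415)
updated quaternion q' = (0.9554, -0.2677, 0.1239, 0.0112)
new position p' = (-1.8120, -0.7760, -2.6640)
v' = v + a·dt = (-0.1800, 0.3120, -1.3840)

p' = (-1.8120, -0.7760, -2.6640)
q' = (0.9554, -0.2677, 0.1239, 0.0112)
v' = (-0.1800, 0.3120, -1.3840)
ω' = (-0.7830, -1.4751, -1.1496)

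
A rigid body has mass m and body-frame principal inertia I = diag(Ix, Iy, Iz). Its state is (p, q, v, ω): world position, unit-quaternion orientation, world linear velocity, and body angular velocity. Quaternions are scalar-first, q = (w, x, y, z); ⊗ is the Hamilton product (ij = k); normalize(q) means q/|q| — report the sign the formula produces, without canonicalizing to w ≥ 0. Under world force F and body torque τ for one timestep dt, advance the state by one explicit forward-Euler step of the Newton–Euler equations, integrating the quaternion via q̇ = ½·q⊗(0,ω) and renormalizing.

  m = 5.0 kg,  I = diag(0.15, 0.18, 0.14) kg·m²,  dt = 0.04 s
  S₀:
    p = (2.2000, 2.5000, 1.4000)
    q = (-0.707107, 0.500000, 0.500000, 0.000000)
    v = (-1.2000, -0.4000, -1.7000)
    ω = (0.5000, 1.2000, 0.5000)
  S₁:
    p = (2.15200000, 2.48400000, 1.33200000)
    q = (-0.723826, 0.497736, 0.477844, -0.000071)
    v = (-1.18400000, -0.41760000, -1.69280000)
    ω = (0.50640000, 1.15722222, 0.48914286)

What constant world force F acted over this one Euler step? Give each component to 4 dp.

F = (2.0000, -2.2000, 0.9000)

velocity change Δv = (0.01600000, -0.01760000, 0.00720000)
applied force F = (2.0000, -2.2000, 0.9000)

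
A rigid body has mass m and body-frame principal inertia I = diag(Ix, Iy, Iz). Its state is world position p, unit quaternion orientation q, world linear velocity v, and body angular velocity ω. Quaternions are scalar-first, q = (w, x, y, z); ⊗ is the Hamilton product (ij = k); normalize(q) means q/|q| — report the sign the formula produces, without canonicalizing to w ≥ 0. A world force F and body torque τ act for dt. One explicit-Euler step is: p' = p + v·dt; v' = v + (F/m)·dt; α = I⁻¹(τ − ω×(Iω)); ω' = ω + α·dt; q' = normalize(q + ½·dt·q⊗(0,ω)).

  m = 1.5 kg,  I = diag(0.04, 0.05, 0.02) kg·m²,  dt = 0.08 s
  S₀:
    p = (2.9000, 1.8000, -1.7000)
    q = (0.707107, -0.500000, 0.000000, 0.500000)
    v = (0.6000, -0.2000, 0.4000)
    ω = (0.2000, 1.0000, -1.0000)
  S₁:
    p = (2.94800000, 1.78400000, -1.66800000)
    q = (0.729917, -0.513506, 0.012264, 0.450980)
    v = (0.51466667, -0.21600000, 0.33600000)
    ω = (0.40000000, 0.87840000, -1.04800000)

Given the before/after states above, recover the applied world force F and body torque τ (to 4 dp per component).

Δv = v₁−v₀ = (-0.08533333, -0.01600000, -0.06400000)
m·(v₁−v₀)/dt = (-1.6000, -0.3000, -1.2000)
Δω = ω₁−ω₀ = (0.20000000, -0.12160000, -0.04800000)
applied torque τ = (0.1300, -0.0800, -0.0100)

F = (-1.6000, -0.3000, -1.2000)
τ = (0.1300, -0.0800, -0.0100)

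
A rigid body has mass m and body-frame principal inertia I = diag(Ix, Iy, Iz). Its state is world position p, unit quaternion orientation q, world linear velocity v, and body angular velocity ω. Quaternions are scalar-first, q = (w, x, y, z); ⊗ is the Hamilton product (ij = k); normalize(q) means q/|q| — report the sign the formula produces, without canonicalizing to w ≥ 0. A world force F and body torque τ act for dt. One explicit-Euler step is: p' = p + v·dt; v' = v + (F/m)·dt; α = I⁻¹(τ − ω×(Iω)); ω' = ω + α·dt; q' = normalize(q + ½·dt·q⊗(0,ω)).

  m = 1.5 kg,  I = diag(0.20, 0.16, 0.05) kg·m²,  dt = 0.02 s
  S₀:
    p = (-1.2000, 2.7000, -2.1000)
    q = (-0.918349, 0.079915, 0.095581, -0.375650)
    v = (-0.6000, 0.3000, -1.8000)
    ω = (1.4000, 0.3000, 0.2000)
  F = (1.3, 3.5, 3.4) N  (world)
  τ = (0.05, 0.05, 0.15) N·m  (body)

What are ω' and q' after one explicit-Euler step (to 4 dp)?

ω' = (1.4057, 0.3010, 0.2667)
q' = (-0.9189, 0.0684, 0.0874, -0.3785)

angular accel α = (0.2830, 0.0500, 3.3360)
ω + α·dt = (1.4057, 0.3010, 0.2667)
Hamilton product q⊗(0,ω) = (-0.0654253, -1.1538774, -0.8173977, -0.2935087)
q' = normalize(q + ½dt·q⊗(0,ω)) = (-0.9189, 0.0684, 0.0874, -0.3785)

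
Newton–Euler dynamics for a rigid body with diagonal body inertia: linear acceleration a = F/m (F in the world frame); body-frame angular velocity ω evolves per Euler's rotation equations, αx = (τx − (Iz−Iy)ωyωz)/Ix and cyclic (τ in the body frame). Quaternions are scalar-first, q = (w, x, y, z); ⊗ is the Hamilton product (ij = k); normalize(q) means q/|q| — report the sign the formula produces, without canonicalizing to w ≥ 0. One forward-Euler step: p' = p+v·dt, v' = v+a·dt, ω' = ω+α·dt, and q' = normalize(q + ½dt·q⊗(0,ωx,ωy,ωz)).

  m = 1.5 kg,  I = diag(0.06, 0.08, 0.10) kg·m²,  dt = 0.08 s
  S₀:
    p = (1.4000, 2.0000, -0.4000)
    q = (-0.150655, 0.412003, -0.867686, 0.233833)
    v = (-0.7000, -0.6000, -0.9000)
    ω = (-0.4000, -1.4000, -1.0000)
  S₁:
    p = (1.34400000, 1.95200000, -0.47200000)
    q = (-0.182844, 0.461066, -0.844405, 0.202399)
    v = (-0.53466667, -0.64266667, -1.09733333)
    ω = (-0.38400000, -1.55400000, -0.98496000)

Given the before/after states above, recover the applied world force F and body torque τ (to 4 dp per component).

F = (3.1000, -0.8000, -3.7000)
τ = (0.0400, -0.1700, 0.0300)

v₁ − v₀ = (0.16533333, -0.04266667, -0.19733333)
applied force F = (3.1000, -0.8000, -3.7000)
ω₁ − ω₀ = (0.01600000, -0.15400000, 0.01504000)
gyro term ω₀×Iω₀ = (0.0280, -0.0160, 0.0112)
τ = I·(Δω/dt) + ω₀×(Iω₀) = (0.0400, -0.1700, 0.0300)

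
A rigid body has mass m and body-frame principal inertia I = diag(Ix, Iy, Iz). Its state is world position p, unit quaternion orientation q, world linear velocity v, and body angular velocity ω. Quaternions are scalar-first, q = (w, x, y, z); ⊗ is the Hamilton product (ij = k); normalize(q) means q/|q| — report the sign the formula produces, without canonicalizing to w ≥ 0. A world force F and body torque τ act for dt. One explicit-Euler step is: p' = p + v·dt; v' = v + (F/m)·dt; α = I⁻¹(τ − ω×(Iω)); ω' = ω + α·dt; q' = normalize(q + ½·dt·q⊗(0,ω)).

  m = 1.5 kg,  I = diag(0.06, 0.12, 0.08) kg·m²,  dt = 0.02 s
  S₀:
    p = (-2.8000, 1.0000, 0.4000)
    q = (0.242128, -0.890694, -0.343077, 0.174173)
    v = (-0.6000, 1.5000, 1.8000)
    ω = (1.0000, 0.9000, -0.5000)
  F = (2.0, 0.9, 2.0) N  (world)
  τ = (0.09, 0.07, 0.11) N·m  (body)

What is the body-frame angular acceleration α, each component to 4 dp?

precession coupling ω×(Iω) = (0.0180, 0.0100, 0.0540)
angular accel α = (1.2000, 0.5000, 0.7000)

α = (1.2000, 0.5000, 0.7000)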